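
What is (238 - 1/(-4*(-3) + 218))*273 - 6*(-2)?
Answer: 14946507/230 ≈ 64985.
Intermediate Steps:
(238 - 1/(-4*(-3) + 218))*273 - 6*(-2) = (238 - 1/(12 + 218))*273 + 12 = (238 - 1/230)*273 + 12 = (54739/230)*273 + 12 = 14943747/230 + 12 = 14946507/230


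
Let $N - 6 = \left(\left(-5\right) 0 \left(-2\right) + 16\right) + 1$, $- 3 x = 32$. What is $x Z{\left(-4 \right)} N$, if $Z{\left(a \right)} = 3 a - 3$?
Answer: $3680$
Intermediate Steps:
$x = - \frac{32}{3}$ ($x = \left(- \frac{1}{3}\right) 32 = - \frac{32}{3} \approx -10.667$)
$N = 23$ ($N = 6 + \left(\left(\left(-5\right) 0 \left(-2\right) + 16\right) + 1\right) = 6 + \left(\left(0 \left(-2\right) + 16\right) + 1\right) = 6 + \left(\left(0 + 16\right) + 1\right) = 6 + \left(16 + 1\right) = 6 + 17 = 23$)
$Z{\left(a \right)} = -3 + 3 a$
$x Z{\left(-4 \right)} N = - \frac{32 \left(-3 + 3 \left(-4\right)\right)}{3} \cdot 23 = - \frac{32 \left(-3 - 12\right)}{3} \cdot 23 = \left(- \frac{32}{3}\right) \left(-15\right) 23 = 160 \cdot 23 = 3680$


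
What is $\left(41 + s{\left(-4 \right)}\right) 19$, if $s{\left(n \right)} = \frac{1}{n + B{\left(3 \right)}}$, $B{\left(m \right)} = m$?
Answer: $760$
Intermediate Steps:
$s{\left(n \right)} = \frac{1}{3 + n}$ ($s{\left(n \right)} = \frac{1}{n + 3} = \frac{1}{3 + n}$)
$\left(41 + s{\left(-4 \right)}\right) 19 = \left(41 + \frac{1}{3 - 4}\right) 19 = \left(41 + \frac{1}{-1}\right) 19 = \left(41 - 1\right) 19 = 40 \cdot 19 = 760$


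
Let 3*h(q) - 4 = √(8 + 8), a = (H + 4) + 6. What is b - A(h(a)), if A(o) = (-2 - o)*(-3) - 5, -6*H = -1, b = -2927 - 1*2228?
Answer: -5164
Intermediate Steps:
b = -5155 (b = -2927 - 2228 = -5155)
H = ⅙ (H = -⅙*(-1) = ⅙ ≈ 0.16667)
a = 61/6 (a = (⅙ + 4) + 6 = 25/6 + 6 = 61/6 ≈ 10.167)
h(q) = 8/3 (h(q) = 4/3 + √(8 + 8)/3 = 4/3 + √16/3 = 4/3 + (⅓)*4 = 4/3 + 4/3 = 8/3)
A(o) = 1 + 3*o (A(o) = (6 + 3*o) - 5 = 1 + 3*o)
b - A(h(a)) = -5155 - (1 + 3*(8/3)) = -5155 - (1 + 8) = -5155 - 1*9 = -5155 - 9 = -5164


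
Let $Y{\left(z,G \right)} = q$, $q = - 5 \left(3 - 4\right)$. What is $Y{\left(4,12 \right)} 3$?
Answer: $15$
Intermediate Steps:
$q = 5$ ($q = \left(-5\right) \left(-1\right) = 5$)
$Y{\left(z,G \right)} = 5$
$Y{\left(4,12 \right)} 3 = 5 \cdot 3 = 15$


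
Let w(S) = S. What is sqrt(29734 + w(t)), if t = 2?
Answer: 6*sqrt(826) ≈ 172.44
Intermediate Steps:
sqrt(29734 + w(t)) = sqrt(29734 + 2) = sqrt(29736) = 6*sqrt(826)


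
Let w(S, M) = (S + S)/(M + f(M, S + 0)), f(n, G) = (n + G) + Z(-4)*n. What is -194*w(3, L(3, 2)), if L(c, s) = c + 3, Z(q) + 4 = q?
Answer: 388/11 ≈ 35.273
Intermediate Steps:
Z(q) = -4 + q
L(c, s) = 3 + c
f(n, G) = G - 7*n (f(n, G) = (n + G) + (-4 - 4)*n = (G + n) - 8*n = G - 7*n)
w(S, M) = 2*S/(S - 6*M) (w(S, M) = (S + S)/(M + ((S + 0) - 7*M)) = (2*S)/(M + (S - 7*M)) = (2*S)/(S - 6*M) = 2*S/(S - 6*M))
-194*w(3, L(3, 2)) = -(-388)*3/(-1*3 + 6*(3 + 3)) = -(-388)*3/(-3 + 6*6) = -(-388)*3/(-3 + 36) = -(-388)*3/33 = -194*(-2/11) = 388/11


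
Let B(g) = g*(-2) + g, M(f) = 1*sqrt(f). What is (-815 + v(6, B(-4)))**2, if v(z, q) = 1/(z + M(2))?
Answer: 383755809/578 + 13852*sqrt(2)/289 ≈ 6.6401e+5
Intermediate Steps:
M(f) = sqrt(f)
B(g) = -g (B(g) = -2*g + g = -g)
v(z, q) = 1/(z + sqrt(2))
(-815 + v(6, B(-4)))**2 = (-815 + 1/(6 + sqrt(2)))**2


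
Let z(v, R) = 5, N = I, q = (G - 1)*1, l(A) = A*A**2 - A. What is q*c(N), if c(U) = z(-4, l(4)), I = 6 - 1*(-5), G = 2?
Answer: 5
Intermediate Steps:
I = 11 (I = 6 + 5 = 11)
l(A) = A**3 - A
q = 1 (q = (2 - 1)*1 = 1*1 = 1)
N = 11
c(U) = 5
q*c(N) = 1*5 = 5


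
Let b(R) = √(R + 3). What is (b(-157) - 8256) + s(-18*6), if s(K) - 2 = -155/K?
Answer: -891277/108 + I*√154 ≈ -8252.6 + 12.41*I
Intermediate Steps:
b(R) = √(3 + R)
s(K) = 2 - 155/K
(b(-157) - 8256) + s(-18*6) = (√(3 - 157) - 8256) + (2 - 155/((-18*6))) = (√(-154) - 8256) + (2 - 155/(-108)) = (I*√154 - 8256) + (2 - 155*(-1/108)) = (-8256 + I*√154) + (2 + 155/108) = (-8256 + I*√154) + 371/108 = -891277/108 + I*√154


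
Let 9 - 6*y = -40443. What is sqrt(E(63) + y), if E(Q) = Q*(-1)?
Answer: sqrt(6679) ≈ 81.725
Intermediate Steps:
E(Q) = -Q
y = 6742 (y = 3/2 - 1/6*(-40443) = 3/2 + 13481/2 = 6742)
sqrt(E(63) + y) = sqrt(-1*63 + 6742) = sqrt(-63 + 6742) = sqrt(6679)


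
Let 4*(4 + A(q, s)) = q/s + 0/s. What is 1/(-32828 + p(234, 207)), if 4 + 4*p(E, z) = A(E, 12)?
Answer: -32/1050521 ≈ -3.0461e-5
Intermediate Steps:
A(q, s) = -4 + q/(4*s) (A(q, s) = -4 + (q/s + 0/s)/4 = -4 + (q/s + 0)/4 = -4 + (q/s)/4 = -4 + q/(4*s))
p(E, z) = -2 + E/192 (p(E, z) = -1 + (-4 + (1/4)*E/12)/4 = -1 + (-4 + (1/4)*E*(1/12))/4 = -1 + (-4 + E/48)/4 = -1 + (-1 + E/192) = -2 + E/192)
1/(-32828 + p(234, 207)) = 1/(-32828 + (-2 + (1/192)*234)) = 1/(-32828 + (-2 + 39/32)) = 1/(-32828 - 25/32) = 1/(-1050521/32) = -32/1050521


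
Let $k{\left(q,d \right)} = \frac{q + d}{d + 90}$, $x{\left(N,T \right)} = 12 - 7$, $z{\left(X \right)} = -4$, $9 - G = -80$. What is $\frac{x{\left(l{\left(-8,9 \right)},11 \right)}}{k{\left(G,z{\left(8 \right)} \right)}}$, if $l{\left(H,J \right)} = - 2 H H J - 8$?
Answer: $\frac{86}{17} \approx 5.0588$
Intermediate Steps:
$G = 89$ ($G = 9 - -80 = 9 + 80 = 89$)
$l{\left(H,J \right)} = -8 - 2 J H^{2}$ ($l{\left(H,J \right)} = - 2 H^{2} J - 8 = - 2 J H^{2} - 8 = -8 - 2 J H^{2}$)
$x{\left(N,T \right)} = 5$ ($x{\left(N,T \right)} = 12 - 7 = 5$)
$k{\left(q,d \right)} = \frac{d + q}{90 + d}$
$\frac{x{\left(l{\left(-8,9 \right)},11 \right)}}{k{\left(G,z{\left(8 \right)} \right)}} = \frac{5}{\frac{1}{90 - 4} \left(-4 + 89\right)} = \frac{5}{\frac{1}{86} \cdot 85} = \frac{5}{\frac{85}{86}} = 5 \cdot \frac{86}{85} = \frac{86}{17}$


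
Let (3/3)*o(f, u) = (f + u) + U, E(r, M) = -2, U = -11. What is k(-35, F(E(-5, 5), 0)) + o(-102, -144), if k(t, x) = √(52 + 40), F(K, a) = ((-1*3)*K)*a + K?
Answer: -257 + 2*√23 ≈ -247.41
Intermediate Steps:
o(f, u) = -11 + f + u (o(f, u) = (f + u) - 11 = -11 + f + u)
F(K, a) = K - 3*K*a (F(K, a) = (-3*K)*a + K = -3*K*a + K = K - 3*K*a)
k(t, x) = 2*√23 (k(t, x) = √92 = 2*√23)
k(-35, F(E(-5, 5), 0)) + o(-102, -144) = 2*√23 + (-11 - 102 - 144) = 2*√23 - 257 = -257 + 2*√23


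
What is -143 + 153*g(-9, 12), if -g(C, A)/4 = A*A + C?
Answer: -82763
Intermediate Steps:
g(C, A) = -4*C - 4*A**2 (g(C, A) = -4*(A*A + C) = -4*(A**2 + C) = -4*(C + A**2) = -4*C - 4*A**2)
-143 + 153*g(-9, 12) = -143 + 153*(-4*(-9) - 4*12**2) = -143 + 153*(36 - 4*144) = -143 + 153*(36 - 576) = -143 + 153*(-540) = -143 - 82620 = -82763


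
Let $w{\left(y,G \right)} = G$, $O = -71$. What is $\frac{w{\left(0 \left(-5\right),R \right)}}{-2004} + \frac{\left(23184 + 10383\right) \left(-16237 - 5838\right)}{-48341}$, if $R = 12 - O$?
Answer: $\frac{1484943003797}{96875364} \approx 15328.0$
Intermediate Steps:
$R = 83$ ($R = 12 - -71 = 12 + 71 = 83$)
$\frac{w{\left(0 \left(-5\right),R \right)}}{-2004} + \frac{\left(23184 + 10383\right) \left(-16237 - 5838\right)}{-48341} = \frac{83}{-2004} + \frac{\left(23184 + 10383\right) \left(-16237 - 5838\right)}{-48341} = 83 \left(- \frac{1}{2004}\right) + 33567 \left(-22075\right) \left(- \frac{1}{48341}\right) = - \frac{83}{2004} - - \frac{740991525}{48341} = - \frac{83}{2004} + \frac{740991525}{48341} = \frac{1484943003797}{96875364}$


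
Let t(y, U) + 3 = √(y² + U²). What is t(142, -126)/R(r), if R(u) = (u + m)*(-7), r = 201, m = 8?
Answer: 3/1463 - 2*√9010/1463 ≈ -0.12771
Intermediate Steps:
t(y, U) = -3 + √(U² + y²) (t(y, U) = -3 + √(y² + U²) = -3 + √(U² + y²))
R(u) = -56 - 7*u (R(u) = (u + 8)*(-7) = (8 + u)*(-7) = -56 - 7*u)
t(142, -126)/R(r) = (-3 + √((-126)² + 142²))/(-56 - 7*201) = (-3 + √(15876 + 20164))/(-56 - 1407) = (-3 + √36040)/(-1463) = (-3 + 2*√9010)*(-1/1463) = 3/1463 - 2*√9010/1463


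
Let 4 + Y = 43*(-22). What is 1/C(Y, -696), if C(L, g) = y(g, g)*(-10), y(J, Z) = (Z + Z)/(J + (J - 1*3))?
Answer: -93/928 ≈ -0.10022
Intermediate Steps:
Y = -950 (Y = -4 + 43*(-22) = -4 - 946 = -950)
y(J, Z) = 2*Z/(-3 + 2*J) (y(J, Z) = (2*Z)/(J + (J - 3)) = (2*Z)/(J + (-3 + J)) = (2*Z)/(-3 + 2*J) = 2*Z/(-3 + 2*J))
C(L, g) = -20*g/(-3 + 2*g) (C(L, g) = (2*g/(-3 + 2*g))*(-10) = -20*g/(-3 + 2*g))
1/C(Y, -696) = 1/(-20*(-696)/(-3 + 2*(-696))) = 1/(-20*(-696)/(-3 - 1392)) = 1/(-20*(-696)/(-1395)) = 1/(-20*(-696)*(-1/1395)) = 1/(-928/93) = -93/928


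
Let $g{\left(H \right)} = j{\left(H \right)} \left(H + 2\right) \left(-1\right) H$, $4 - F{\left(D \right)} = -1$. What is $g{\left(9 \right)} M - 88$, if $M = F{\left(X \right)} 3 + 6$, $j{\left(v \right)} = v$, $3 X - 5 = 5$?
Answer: $-18799$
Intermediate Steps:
$X = \frac{10}{3}$ ($X = \frac{5}{3} + \frac{1}{3} \cdot 5 = \frac{5}{3} + \frac{5}{3} = \frac{10}{3} \approx 3.3333$)
$F{\left(D \right)} = 5$ ($F{\left(D \right)} = 4 - -1 = 4 + 1 = 5$)
$M = 21$ ($M = 5 \cdot 3 + 6 = 15 + 6 = 21$)
$g{\left(H \right)} = H^{2} \left(-2 - H\right)$ ($g{\left(H \right)} = H \left(H + 2\right) \left(-1\right) H = H \left(2 + H\right) \left(-1\right) H = H \left(-2 - H\right) H = H^{2} \left(-2 - H\right)$)
$g{\left(9 \right)} M - 88 = 9^{2} \left(-2 - 9\right) 21 - 88 = 81 \left(-2 - 9\right) 21 - 88 = 81 \left(-11\right) 21 - 88 = \left(-891\right) 21 - 88 = -18711 - 88 = -18799$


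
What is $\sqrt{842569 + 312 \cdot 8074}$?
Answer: $\sqrt{3361657} \approx 1833.5$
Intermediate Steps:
$\sqrt{842569 + 312 \cdot 8074} = \sqrt{842569 + 2519088} = \sqrt{3361657}$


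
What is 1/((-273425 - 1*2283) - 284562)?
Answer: -1/560270 ≈ -1.7849e-6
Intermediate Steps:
1/((-273425 - 1*2283) - 284562) = 1/((-273425 - 2283) - 284562) = 1/(-275708 - 284562) = 1/(-560270) = -1/560270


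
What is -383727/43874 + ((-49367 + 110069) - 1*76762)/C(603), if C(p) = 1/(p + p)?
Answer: -849767810367/43874 ≈ -1.9368e+7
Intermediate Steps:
C(p) = 1/(2*p)
-383727/43874 + ((-49367 + 110069) - 1*76762)/C(603) = -383727/43874 + ((-49367 + 110069) - 1*76762)/(((½)/603)) = -383727*1/43874 + (60702 - 76762)/(((½)*(1/603))) = -383727/43874 - 16060/1/1206 = -383727/43874 - 16060*1206 = -383727/43874 - 19368360 = -849767810367/43874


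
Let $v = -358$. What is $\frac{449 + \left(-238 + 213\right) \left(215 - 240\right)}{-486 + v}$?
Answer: $- \frac{537}{422} \approx -1.2725$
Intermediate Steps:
$\frac{449 + \left(-238 + 213\right) \left(215 - 240\right)}{-486 + v} = \frac{449 + \left(-238 + 213\right) \left(215 - 240\right)}{-486 - 358} = \frac{449 - -625}{-844} = \left(449 + 625\right) \left(- \frac{1}{844}\right) = 1074 \left(- \frac{1}{844}\right) = - \frac{537}{422}$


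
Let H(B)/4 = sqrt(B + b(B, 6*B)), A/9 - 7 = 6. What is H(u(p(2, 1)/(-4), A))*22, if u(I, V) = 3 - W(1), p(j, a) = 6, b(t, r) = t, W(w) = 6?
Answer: 88*I*sqrt(6) ≈ 215.56*I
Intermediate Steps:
A = 117 (A = 63 + 9*6 = 63 + 54 = 117)
u(I, V) = -3 (u(I, V) = 3 - 1*6 = 3 - 6 = -3)
H(B) = 4*sqrt(2)*sqrt(B) (H(B) = 4*sqrt(B + B) = 4*sqrt(2*B) = 4*(sqrt(2)*sqrt(B)) = 4*sqrt(2)*sqrt(B))
H(u(p(2, 1)/(-4), A))*22 = (4*sqrt(2)*sqrt(-3))*22 = (4*sqrt(2)*(I*sqrt(3)))*22 = (4*I*sqrt(6))*22 = 88*I*sqrt(6)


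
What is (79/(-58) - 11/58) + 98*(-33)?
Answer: -93831/29 ≈ -3235.6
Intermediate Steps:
(79/(-58) - 11/58) + 98*(-33) = (79*(-1/58) - 11*1/58) - 3234 = (-79/58 - 11/58) - 3234 = -45/29 - 3234 = -93831/29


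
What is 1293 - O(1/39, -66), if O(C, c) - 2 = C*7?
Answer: 50342/39 ≈ 1290.8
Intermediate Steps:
O(C, c) = 2 + 7*C (O(C, c) = 2 + C*7 = 2 + 7*C)
1293 - O(1/39, -66) = 1293 - (2 + 7/39) = 1293 - 1*85/39 = 1293 - 85/39 = 50342/39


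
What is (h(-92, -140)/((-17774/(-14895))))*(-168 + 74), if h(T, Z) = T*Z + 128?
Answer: -9106445520/8887 ≈ -1.0247e+6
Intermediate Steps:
h(T, Z) = 128 + T*Z
(h(-92, -140)/((-17774/(-14895))))*(-168 + 74) = ((128 - 92*(-140))/((-17774/(-14895))))*(-168 + 74) = ((128 + 12880)/((-17774*(-1/14895))))*(-94) = (13008/(17774/14895))*(-94) = (13008*(14895/17774))*(-94) = (96877080/8887)*(-94) = -9106445520/8887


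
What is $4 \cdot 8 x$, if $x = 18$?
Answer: $576$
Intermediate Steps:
$4 \cdot 8 x = 4 \cdot 8 \cdot 18 = 32 \cdot 18 = 576$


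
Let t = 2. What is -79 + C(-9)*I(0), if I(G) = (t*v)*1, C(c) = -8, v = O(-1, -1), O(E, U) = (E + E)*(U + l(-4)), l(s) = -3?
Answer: -207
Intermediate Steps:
O(E, U) = 2*E*(-3 + U) (O(E, U) = (E + E)*(U - 3) = (2*E)*(-3 + U) = 2*E*(-3 + U))
v = 8 (v = 2*(-1)*(-3 - 1) = 2*(-1)*(-4) = 8)
I(G) = 16 (I(G) = (2*8)*1 = 16*1 = 16)
-79 + C(-9)*I(0) = -79 - 8*16 = -79 - 128 = -207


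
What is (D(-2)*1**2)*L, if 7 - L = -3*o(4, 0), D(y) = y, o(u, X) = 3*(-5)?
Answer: 76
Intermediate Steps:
o(u, X) = -15
L = -38 (L = 7 - (-3)*(-15) = 7 - 1*45 = 7 - 45 = -38)
(D(-2)*1**2)*L = -2*1**2*(-38) = -2*1*(-38) = -2*(-38) = 76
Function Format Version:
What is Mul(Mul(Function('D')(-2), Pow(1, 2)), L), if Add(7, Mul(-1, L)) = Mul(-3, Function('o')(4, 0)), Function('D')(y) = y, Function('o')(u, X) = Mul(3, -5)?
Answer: 76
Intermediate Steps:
Function('o')(u, X) = -15
L = -38 (L = Add(7, Mul(-1, Mul(-3, -15))) = Add(7, Mul(-1, 45)) = Add(7, -45) = -38)
Mul(Mul(Function('D')(-2), Pow(1, 2)), L) = Mul(Mul(-2, Pow(1, 2)), -38) = Mul(Mul(-2, 1), -38) = Mul(-2, -38) = 76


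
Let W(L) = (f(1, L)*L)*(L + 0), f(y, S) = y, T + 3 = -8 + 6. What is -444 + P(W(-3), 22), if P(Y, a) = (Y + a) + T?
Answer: -418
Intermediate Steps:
T = -5 (T = -3 + (-8 + 6) = -3 - 2 = -5)
W(L) = L² (W(L) = (1*L)*(L + 0) = L*L = L²)
P(Y, a) = -5 + Y + a (P(Y, a) = (Y + a) - 5 = -5 + Y + a)
-444 + P(W(-3), 22) = -444 + (-5 + (-3)² + 22) = -444 + (-5 + 9 + 22) = -444 + 26 = -418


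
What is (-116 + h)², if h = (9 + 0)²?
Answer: 1225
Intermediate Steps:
h = 81 (h = 9² = 81)
(-116 + h)² = (-116 + 81)² = (-35)² = 1225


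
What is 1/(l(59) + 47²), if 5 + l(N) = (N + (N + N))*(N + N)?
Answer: 1/23090 ≈ 4.3309e-5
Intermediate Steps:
l(N) = -5 + 6*N² (l(N) = -5 + (N + (N + N))*(N + N) = -5 + (N + 2*N)*(2*N) = -5 + (3*N)*(2*N) = -5 + 6*N²)
1/(l(59) + 47²) = 1/((-5 + 6*59²) + 47²) = 1/((-5 + 6*3481) + 2209) = 1/((-5 + 20886) + 2209) = 1/(20881 + 2209) = 1/23090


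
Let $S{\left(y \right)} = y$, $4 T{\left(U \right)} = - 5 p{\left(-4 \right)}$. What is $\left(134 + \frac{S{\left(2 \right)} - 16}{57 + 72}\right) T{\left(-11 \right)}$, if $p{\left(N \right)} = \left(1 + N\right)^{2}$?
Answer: $- \frac{64770}{43} \approx -1506.3$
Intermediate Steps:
$T{\left(U \right)} = - \frac{45}{4}$ ($T{\left(U \right)} = \frac{\left(-5\right) \left(1 - 4\right)^{2}}{4} = \frac{\left(-5\right) \left(-3\right)^{2}}{4} = \frac{\left(-5\right) 9}{4} = \frac{1}{4} \left(-45\right) = - \frac{45}{4}$)
$\left(134 + \frac{S{\left(2 \right)} - 16}{57 + 72}\right) T{\left(-11 \right)} = \left(134 + \frac{2 - 16}{57 + 72}\right) \left(- \frac{45}{4}\right) = \left(134 - \frac{14}{129}\right) \left(- \frac{45}{4}\right) = \frac{17272}{129} \left(- \frac{45}{4}\right) = - \frac{64770}{43}$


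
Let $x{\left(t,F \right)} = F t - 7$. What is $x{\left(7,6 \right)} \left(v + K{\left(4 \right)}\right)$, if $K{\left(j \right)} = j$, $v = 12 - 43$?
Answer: $-945$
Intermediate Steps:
$v = -31$ ($v = 12 - 43 = -31$)
$x{\left(t,F \right)} = -7 + F t$
$x{\left(7,6 \right)} \left(v + K{\left(4 \right)}\right) = \left(-7 + 6 \cdot 7\right) \left(-31 + 4\right) = \left(-7 + 42\right) \left(-27\right) = 35 \left(-27\right) = -945$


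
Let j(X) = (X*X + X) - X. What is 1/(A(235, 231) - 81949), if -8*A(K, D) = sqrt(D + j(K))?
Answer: -163898/13431275469 + sqrt(3466)/13431275469 ≈ -1.2198e-5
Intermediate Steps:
j(X) = X**2 (j(X) = (X**2 + X) - X = (X + X**2) - X = X**2)
A(K, D) = -sqrt(D + K**2)/8
1/(A(235, 231) - 81949) = 1/(-sqrt(231 + 235**2)/8 - 81949) = 1/(-sqrt(231 + 55225)/8 - 81949) = 1/(-sqrt(3466)/2 - 81949) = 1/(-81949 - sqrt(3466)/2)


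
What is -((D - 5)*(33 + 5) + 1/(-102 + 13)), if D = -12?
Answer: 57495/89 ≈ 646.01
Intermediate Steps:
-((D - 5)*(33 + 5) + 1/(-102 + 13)) = -((-12 - 5)*(33 + 5) + 1/(-102 + 13)) = -(-17*38 + 1/(-89)) = -(-646 - 1/89) = -1*(-57495/89) = 57495/89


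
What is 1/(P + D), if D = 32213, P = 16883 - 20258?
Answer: 1/28838 ≈ 3.4676e-5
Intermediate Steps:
P = -3375
1/(P + D) = 1/(-3375 + 32213) = 1/28838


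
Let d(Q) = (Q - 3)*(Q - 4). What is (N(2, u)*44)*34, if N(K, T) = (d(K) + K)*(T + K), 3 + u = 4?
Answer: 17952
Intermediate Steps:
u = 1 (u = -3 + 4 = 1)
d(Q) = (-4 + Q)*(-3 + Q) (d(Q) = (-3 + Q)*(-4 + Q) = (-4 + Q)*(-3 + Q))
N(K, T) = (K + T)*(12 + K**2 - 6*K) (N(K, T) = ((12 + K**2 - 7*K) + K)*(T + K) = (12 + K**2 - 6*K)*(K + T) = (K + T)*(12 + K**2 - 6*K))
(N(2, u)*44)*34 = ((2**3 - 6*2**2 + 12*2 + 12*1 + 1*2**2 - 6*2*1)*44)*34 = ((8 - 6*4 + 24 + 12 + 1*4 - 12)*44)*34 = ((8 - 24 + 24 + 12 + 4 - 12)*44)*34 = (12*44)*34 = 528*34 = 17952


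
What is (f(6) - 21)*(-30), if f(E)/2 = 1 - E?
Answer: 930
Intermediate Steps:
f(E) = 2 - 2*E (f(E) = 2*(1 - E) = 2 - 2*E)
(f(6) - 21)*(-30) = ((2 - 2*6) - 21)*(-30) = ((2 - 12) - 21)*(-30) = (-10 - 21)*(-30) = -31*(-30) = 930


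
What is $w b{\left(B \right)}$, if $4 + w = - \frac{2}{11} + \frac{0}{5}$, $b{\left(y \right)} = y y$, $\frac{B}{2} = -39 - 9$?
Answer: $- \frac{423936}{11} \approx -38540.0$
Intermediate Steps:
$B = -96$ ($B = 2 \left(-39 - 9\right) = 2 \left(-48\right) = -96$)
$b{\left(y \right)} = y^{2}$
$w = - \frac{46}{11}$ ($w = -4 + \left(- \frac{2}{11} + \frac{0}{5}\right) = -4 + \left(\left(-2\right) \frac{1}{11} + 0 \cdot \frac{1}{5}\right) = -4 + \left(- \frac{2}{11} + 0\right) = -4 - \frac{2}{11} = - \frac{46}{11} \approx -4.1818$)
$w b{\left(B \right)} = - \frac{46 \left(-96\right)^{2}}{11} = \left(- \frac{46}{11}\right) 9216 = - \frac{423936}{11}$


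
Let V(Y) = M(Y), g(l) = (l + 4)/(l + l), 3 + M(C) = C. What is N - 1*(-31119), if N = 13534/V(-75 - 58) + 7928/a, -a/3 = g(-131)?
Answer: 662407577/25908 ≈ 25568.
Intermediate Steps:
M(C) = -3 + C
g(l) = (4 + l)/(2*l) (g(l) = (4 + l)/((2*l)) = (4 + l)*(1/(2*l)) = (4 + l)/(2*l))
a = -381/262 (a = -3*(4 - 131)/(2*(-131)) = -3*(-1)*(-127)/(2*131) = -3*127/262 = -381/262 ≈ -1.4542)
V(Y) = -3 + Y
N = -143823475/25908 (N = 13534/(-3 + (-75 - 58)) + 7928/(-381/262) = 13534/(-3 - 133) + 7928*(-262/381) = 13534/(-136) - 2077136/381 = 13534*(-1/136) - 2077136/381 = -6767/68 - 2077136/381 = -143823475/25908 ≈ -5551.3)
N - 1*(-31119) = -143823475/25908 - 1*(-31119) = -143823475/25908 + 31119 = 662407577/25908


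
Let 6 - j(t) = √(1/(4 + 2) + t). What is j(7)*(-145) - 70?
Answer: -940 + 145*√258/6 ≈ -551.83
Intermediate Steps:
j(t) = 6 - √(⅙ + t) (j(t) = 6 - √(1/(4 + 2) + t) = 6 - √(1/6 + t) = 6 - √(⅙ + t))
j(7)*(-145) - 70 = (6 - √(6 + 36*7)/6)*(-145) - 70 = (6 - √(6 + 252)/6)*(-145) - 70 = (6 - √258/6)*(-145) - 70 = (-870 + 145*√258/6) - 70 = -940 + 145*√258/6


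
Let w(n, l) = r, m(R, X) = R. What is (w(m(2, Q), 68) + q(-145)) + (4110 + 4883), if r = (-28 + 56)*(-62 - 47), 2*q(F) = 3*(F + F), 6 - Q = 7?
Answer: 5506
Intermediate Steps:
Q = -1 (Q = 6 - 1*7 = 6 - 7 = -1)
q(F) = 3*F (q(F) = (3*(F + F))/2 = (3*(2*F))/2 = (6*F)/2 = 3*F)
r = -3052 (r = 28*(-109) = -3052)
w(n, l) = -3052
(w(m(2, Q), 68) + q(-145)) + (4110 + 4883) = (-3052 + 3*(-145)) + (4110 + 4883) = (-3052 - 435) + 8993 = -3487 + 8993 = 5506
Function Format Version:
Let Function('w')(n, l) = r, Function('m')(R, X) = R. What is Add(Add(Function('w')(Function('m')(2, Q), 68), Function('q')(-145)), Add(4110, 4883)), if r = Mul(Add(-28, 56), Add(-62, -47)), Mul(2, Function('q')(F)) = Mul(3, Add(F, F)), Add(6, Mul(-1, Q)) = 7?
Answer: 5506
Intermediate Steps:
Q = -1 (Q = Add(6, Mul(-1, 7)) = Add(6, -7) = -1)
Function('q')(F) = Mul(3, F) (Function('q')(F) = Mul(Rational(1, 2), Mul(3, Add(F, F))) = Mul(Rational(1, 2), Mul(3, Mul(2, F))) = Mul(Rational(1, 2), Mul(6, F)) = Mul(3, F))
r = -3052 (r = Mul(28, -109) = -3052)
Function('w')(n, l) = -3052
Add(Add(Function('w')(Function('m')(2, Q), 68), Function('q')(-145)), Add(4110, 4883)) = Add(Add(-3052, Mul(3, -145)), Add(4110, 4883)) = Add(Add(-3052, -435), 8993) = Add(-3487, 8993) = 5506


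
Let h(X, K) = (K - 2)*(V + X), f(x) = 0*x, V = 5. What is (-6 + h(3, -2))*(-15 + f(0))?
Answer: 570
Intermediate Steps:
f(x) = 0
h(X, K) = (-2 + K)*(5 + X) (h(X, K) = (K - 2)*(5 + X) = (-2 + K)*(5 + X))
(-6 + h(3, -2))*(-15 + f(0)) = (-6 + (-10 - 2*3 + 5*(-2) - 2*3))*(-15 + 0) = (-6 + (-10 - 6 - 10 - 6))*(-15) = (-6 - 32)*(-15) = -38*(-15) = 570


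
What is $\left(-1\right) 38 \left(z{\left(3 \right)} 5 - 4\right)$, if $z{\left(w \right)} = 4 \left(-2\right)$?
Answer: $1672$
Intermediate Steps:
$z{\left(w \right)} = -8$
$\left(-1\right) 38 \left(z{\left(3 \right)} 5 - 4\right) = \left(-1\right) 38 \left(\left(-8\right) 5 - 4\right) = - 38 \left(-40 - 4\right) = \left(-38\right) \left(-44\right) = 1672$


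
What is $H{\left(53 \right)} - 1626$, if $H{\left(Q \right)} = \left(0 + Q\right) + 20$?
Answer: $-1553$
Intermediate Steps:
$H{\left(Q \right)} = 20 + Q$ ($H{\left(Q \right)} = Q + 20 = 20 + Q$)
$H{\left(53 \right)} - 1626 = \left(20 + 53\right) - 1626 = 73 - 1626 = -1553$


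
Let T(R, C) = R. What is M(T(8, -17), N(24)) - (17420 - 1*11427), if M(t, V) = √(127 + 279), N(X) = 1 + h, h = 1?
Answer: -5993 + √406 ≈ -5972.9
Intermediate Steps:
N(X) = 2 (N(X) = 1 + 1 = 2)
M(t, V) = √406
M(T(8, -17), N(24)) - (17420 - 1*11427) = √406 - (17420 - 1*11427) = √406 - (17420 - 11427) = √406 - 1*5993 = √406 - 5993 = -5993 + √406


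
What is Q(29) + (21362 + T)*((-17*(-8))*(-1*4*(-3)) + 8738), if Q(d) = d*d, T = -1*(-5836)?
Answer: 282044101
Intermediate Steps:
T = 5836
Q(d) = d**2
Q(29) + (21362 + T)*((-17*(-8))*(-1*4*(-3)) + 8738) = 29**2 + (21362 + 5836)*((-17*(-8))*(-1*4*(-3)) + 8738) = 841 + 27198*(136*(-4*(-3)) + 8738) = 841 + 27198*(136*12 + 8738) = 841 + 27198*(1632 + 8738) = 841 + 27198*10370 = 841 + 282043260 = 282044101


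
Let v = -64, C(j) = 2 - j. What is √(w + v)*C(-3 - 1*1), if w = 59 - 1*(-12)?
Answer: 6*√7 ≈ 15.875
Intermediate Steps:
w = 71 (w = 59 + 12 = 71)
√(w + v)*C(-3 - 1*1) = √(71 - 64)*(2 - (-3 - 1*1)) = √7*(2 - (-3 - 1)) = √7*(2 - 1*(-4)) = √7*(2 + 4) = √7*6 = 6*√7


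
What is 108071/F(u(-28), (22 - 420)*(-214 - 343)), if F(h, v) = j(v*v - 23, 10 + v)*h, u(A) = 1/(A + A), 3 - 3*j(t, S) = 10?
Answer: 2593704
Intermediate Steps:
j(t, S) = -7/3 (j(t, S) = 1 - 1/3*10 = 1 - 10/3 = -7/3)
u(A) = 1/(2*A)
F(h, v) = -7*h/3
108071/F(u(-28), (22 - 420)*(-214 - 343)) = 108071/((-7/(6*(-28)))) = 108071/((-7*(-1)/(6*28))) = 108071/((-7/3*(-1/56))) = 108071/(1/24) = 108071*24 = 2593704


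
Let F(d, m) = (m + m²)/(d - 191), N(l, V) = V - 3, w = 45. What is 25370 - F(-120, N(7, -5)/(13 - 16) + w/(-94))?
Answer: 627450481363/24731964 ≈ 25370.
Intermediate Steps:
N(l, V) = -3 + V
F(d, m) = (m + m²)/(-191 + d)
25370 - F(-120, N(7, -5)/(13 - 16) + w/(-94)) = 25370 - ((-3 - 5)/(13 - 16) + 45/(-94))*(1 + ((-3 - 5)/(13 - 16) + 45/(-94)))/(-191 - 120) = 25370 - (-8/(-3) + 45*(-1/94))*(1 + (-8/(-3) + 45*(-1/94)))/(-311) = 25370 - (-8*(-⅓) - 45/94)*(-1)*(1 + (-8*(-⅓) - 45/94))/311 = 25370 - (8/3 - 45/94)*(-1)*(1 + (8/3 - 45/94))/311 = 25370 - 617*(-1)*(1 + 617/282)/(282*311) = 25370 - 617*(-1)*899/(282*311*282) = 25370 - 1*(-554683/24731964) = 25370 + 554683/24731964 = 627450481363/24731964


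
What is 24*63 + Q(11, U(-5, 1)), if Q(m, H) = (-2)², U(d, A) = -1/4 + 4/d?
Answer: 1516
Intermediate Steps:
U(d, A) = -¼ + 4/d (U(d, A) = -1*¼ + 4/d = -¼ + 4/d)
Q(m, H) = 4
24*63 + Q(11, U(-5, 1)) = 24*63 + 4 = 1512 + 4 = 1516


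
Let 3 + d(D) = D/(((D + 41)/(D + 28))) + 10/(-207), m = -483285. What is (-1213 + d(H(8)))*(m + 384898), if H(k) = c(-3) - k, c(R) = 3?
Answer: 33108307757/276 ≈ 1.1996e+8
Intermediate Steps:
H(k) = 3 - k
d(D) = -631/207 + D*(28 + D)/(41 + D) (d(D) = -3 + (D/(((D + 41)/(D + 28))) + 10/(-207)) = -3 + (D/(((41 + D)/(28 + D))) + 10*(-1/207)) = -3 + (D/(((41 + D)/(28 + D))) - 10/207) = -3 + (D*((28 + D)/(41 + D)) - 10/207) = -3 + (D*(28 + D)/(41 + D) - 10/207) = -3 + (-10/207 + D*(28 + D)/(41 + D)) = -631/207 + D*(28 + D)/(41 + D))
(-1213 + d(H(8)))*(m + 384898) = (-1213 + (-25871 + 207*(3 - 1*8)**2 + 5165*(3 - 1*8))/(207*(41 + (3 - 1*8))))*(-483285 + 384898) = (-1213 + (-25871 + 207*(3 - 8)**2 + 5165*(3 - 8))/(207*(41 + (3 - 8))))*(-98387) = (-1213 + (-25871 + 207*(-5)**2 + 5165*(-5))/(207*(41 - 5)))*(-98387) = (-1213 + (1/207)*(-25871 + 207*25 - 25825)/36)*(-98387) = (-1213 + (1/207)*(1/36)*(-25871 + 5175 - 25825))*(-98387) = (-1213 + (1/207)*(1/36)*(-46521))*(-98387) = (-1213 - 1723/276)*(-98387) = -336511/276*(-98387) = 33108307757/276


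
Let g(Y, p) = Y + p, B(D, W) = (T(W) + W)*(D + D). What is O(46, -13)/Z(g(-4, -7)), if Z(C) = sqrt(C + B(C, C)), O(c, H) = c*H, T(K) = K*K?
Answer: 46*I*sqrt(2431)/187 ≈ 12.129*I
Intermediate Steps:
T(K) = K**2
B(D, W) = 2*D*(W + W**2) (B(D, W) = (W**2 + W)*(D + D) = (W + W**2)*(2*D) = 2*D*(W + W**2))
O(c, H) = H*c
Z(C) = sqrt(C + 2*C**2*(1 + C)) (Z(C) = sqrt(C + 2*C*C*(1 + C)) = sqrt(C + 2*C**2*(1 + C)))
O(46, -13)/Z(g(-4, -7)) = (-13*46)/(sqrt((-4 - 7)*(1 + 2*(-4 - 7)*(1 + (-4 - 7))))) = -598*(-I*sqrt(11)/(11*sqrt(1 + 2*(-11)*(1 - 11)))) = -598*(-I*sqrt(11)/(11*sqrt(1 + 2*(-11)*(-10)))) = -598*(-I*sqrt(11)/(11*sqrt(1 + 220))) = -598*(-I*sqrt(2431)/2431) = -(-46)*I*sqrt(2431)/187 = 46*I*sqrt(2431)/187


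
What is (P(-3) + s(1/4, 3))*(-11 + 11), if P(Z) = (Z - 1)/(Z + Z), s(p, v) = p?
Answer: 0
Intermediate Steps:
P(Z) = (-1 + Z)/(2*Z) (P(Z) = (-1 + Z)/((2*Z)) = (-1 + Z)*(1/(2*Z)) = (-1 + Z)/(2*Z))
(P(-3) + s(1/4, 3))*(-11 + 11) = ((½)*(-1 - 3)/(-3) + 1/4)*(-11 + 11) = ((½)*(-⅓)*(-4) + ¼)*0 = (⅔ + ¼)*0 = (11/12)*0 = 0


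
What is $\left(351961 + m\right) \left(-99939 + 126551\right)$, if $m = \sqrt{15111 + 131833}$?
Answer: $9366386132 + 425792 \sqrt{574} \approx 9.3766 \cdot 10^{9}$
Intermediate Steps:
$m = 16 \sqrt{574}$ ($m = \sqrt{146944} = 16 \sqrt{574} \approx 383.33$)
$\left(351961 + m\right) \left(-99939 + 126551\right) = \left(351961 + 16 \sqrt{574}\right) \left(-99939 + 126551\right) = \left(351961 + 16 \sqrt{574}\right) 26612 = 9366386132 + 425792 \sqrt{574}$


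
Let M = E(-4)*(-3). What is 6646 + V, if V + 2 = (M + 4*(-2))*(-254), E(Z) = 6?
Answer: 13248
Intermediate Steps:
M = -18 (M = 6*(-3) = -18)
V = 6602 (V = -2 + (-18 + 4*(-2))*(-254) = -2 + (-18 - 8)*(-254) = -2 - 26*(-254) = -2 + 6604 = 6602)
6646 + V = 6646 + 6602 = 13248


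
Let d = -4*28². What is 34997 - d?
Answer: 38133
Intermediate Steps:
d = -3136 (d = -4*784 = -3136)
34997 - d = 34997 - 1*(-3136) = 34997 + 3136 = 38133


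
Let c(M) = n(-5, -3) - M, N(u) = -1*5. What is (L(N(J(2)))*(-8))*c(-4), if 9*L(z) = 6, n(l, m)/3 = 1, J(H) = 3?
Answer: -112/3 ≈ -37.333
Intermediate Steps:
N(u) = -5
n(l, m) = 3 (n(l, m) = 3*1 = 3)
L(z) = ⅔ (L(z) = (⅑)*6 = ⅔)
c(M) = 3 - M
(L(N(J(2)))*(-8))*c(-4) = ((⅔)*(-8))*(3 - 1*(-4)) = -16*(3 + 4)/3 = -16/3*7 = -112/3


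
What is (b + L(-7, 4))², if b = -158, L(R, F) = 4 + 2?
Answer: 23104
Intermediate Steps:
L(R, F) = 6
(b + L(-7, 4))² = (-158 + 6)² = (-152)² = 23104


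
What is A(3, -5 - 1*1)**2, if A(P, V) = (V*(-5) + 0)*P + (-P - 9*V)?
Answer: 19881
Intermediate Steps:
A(P, V) = -P - 9*V - 5*P*V (A(P, V) = (-5*V + 0)*P + (-P - 9*V) = (-5*V)*P + (-P - 9*V) = -5*P*V + (-P - 9*V) = -P - 9*V - 5*P*V)
A(3, -5 - 1*1)**2 = (-1*3 - 9*(-5 - 1*1) - 5*3*(-5 - 1*1))**2 = (-3 - 9*(-5 - 1) - 5*3*(-5 - 1))**2 = (-3 - 9*(-6) - 5*3*(-6))**2 = (-3 + 54 + 90)**2 = 141**2 = 19881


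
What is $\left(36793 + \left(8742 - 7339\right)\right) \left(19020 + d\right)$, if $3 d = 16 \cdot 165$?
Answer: $760100400$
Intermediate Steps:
$d = 880$ ($d = \frac{16 \cdot 165}{3} = \frac{1}{3} \cdot 2640 = 880$)
$\left(36793 + \left(8742 - 7339\right)\right) \left(19020 + d\right) = \left(36793 + \left(8742 - 7339\right)\right) \left(19020 + 880\right) = \left(36793 + 1403\right) 19900 = 38196 \cdot 19900 = 760100400$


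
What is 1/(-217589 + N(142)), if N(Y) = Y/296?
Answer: -148/32203101 ≈ -4.5958e-6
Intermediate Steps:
N(Y) = Y/296 (N(Y) = Y*(1/296) = Y/296)
1/(-217589 + N(142)) = 1/(-217589 + (1/296)*142) = 1/(-217589 + 71/148) = 1/(-32203101/148) = -148/32203101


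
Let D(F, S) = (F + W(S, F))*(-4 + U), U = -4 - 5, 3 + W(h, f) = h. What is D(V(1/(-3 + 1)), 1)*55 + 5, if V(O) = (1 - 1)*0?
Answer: 1435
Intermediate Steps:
W(h, f) = -3 + h
U = -9
V(O) = 0 (V(O) = 0*0 = 0)
D(F, S) = 39 - 13*F - 13*S (D(F, S) = (F + (-3 + S))*(-4 - 9) = (-3 + F + S)*(-13) = 39 - 13*F - 13*S)
D(V(1/(-3 + 1)), 1)*55 + 5 = (39 - 13*0 - 13*1)*55 + 5 = (39 + 0 - 13)*55 + 5 = 26*55 + 5 = 1430 + 5 = 1435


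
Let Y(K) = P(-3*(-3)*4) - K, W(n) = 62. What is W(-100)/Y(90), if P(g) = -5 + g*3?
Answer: 62/13 ≈ 4.7692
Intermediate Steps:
P(g) = -5 + 3*g
Y(K) = 103 - K (Y(K) = (-5 + 3*(-3*(-3)*4)) - K = (-5 + 3*(9*4)) - K = (-5 + 3*36) - K = (-5 + 108) - K = 103 - K)
W(-100)/Y(90) = 62/(103 - 1*90) = 62/(103 - 90) = 62/13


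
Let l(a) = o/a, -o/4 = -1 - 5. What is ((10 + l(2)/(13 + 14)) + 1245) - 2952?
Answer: -15269/9 ≈ -1696.6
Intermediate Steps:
o = 24 (o = -4*(-1 - 5) = -4*(-6) = 24)
l(a) = 24/a
((10 + l(2)/(13 + 14)) + 1245) - 2952 = ((10 + (24/2)/(13 + 14)) + 1245) - 2952 = ((10 + (24*(½))/27) + 1245) - 2952 = ((10 + 12*(1/27)) + 1245) - 2952 = ((10 + 4/9) + 1245) - 2952 = (94/9 + 1245) - 2952 = 11299/9 - 2952 = -15269/9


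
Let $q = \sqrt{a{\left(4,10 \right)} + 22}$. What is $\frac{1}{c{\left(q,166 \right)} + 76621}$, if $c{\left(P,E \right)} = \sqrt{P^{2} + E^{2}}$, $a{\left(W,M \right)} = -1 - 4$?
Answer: $\frac{76621}{5870750068} - \frac{\sqrt{27573}}{5870750068} \approx 1.3023 \cdot 10^{-5}$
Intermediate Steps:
$a{\left(W,M \right)} = -5$ ($a{\left(W,M \right)} = -1 - 4 = -5$)
$q = \sqrt{17}$ ($q = \sqrt{-5 + 22} = \sqrt{17} \approx 4.1231$)
$c{\left(P,E \right)} = \sqrt{E^{2} + P^{2}}$
$\frac{1}{c{\left(q,166 \right)} + 76621} = \frac{1}{\sqrt{166^{2} + \left(\sqrt{17}\right)^{2}} + 76621} = \frac{1}{\sqrt{27556 + 17} + 76621} = \frac{1}{\sqrt{27573} + 76621} = \frac{1}{76621 + \sqrt{27573}}$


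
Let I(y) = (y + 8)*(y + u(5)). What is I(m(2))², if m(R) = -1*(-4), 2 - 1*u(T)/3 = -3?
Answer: 51984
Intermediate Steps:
u(T) = 15 (u(T) = 6 - 3*(-3) = 6 + 9 = 15)
m(R) = 4
I(y) = (8 + y)*(15 + y) (I(y) = (y + 8)*(y + 15) = (8 + y)*(15 + y))
I(m(2))² = (120 + 4² + 23*4)² = (120 + 16 + 92)² = 228² = 51984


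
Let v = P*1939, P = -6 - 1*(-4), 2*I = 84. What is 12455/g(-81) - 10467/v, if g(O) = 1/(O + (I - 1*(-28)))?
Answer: -531294923/3878 ≈ -1.3700e+5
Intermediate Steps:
I = 42 (I = (½)*84 = 42)
P = -2 (P = -6 + 4 = -2)
g(O) = 1/(70 + O) (g(O) = 1/(O + (42 - 1*(-28))) = 1/(O + (42 + 28)) = 1/(O + 70) = 1/(70 + O))
v = -3878 (v = -2*1939 = -3878)
12455/g(-81) - 10467/v = 12455/(1/(70 - 81)) - 10467/(-3878) = 12455/(1/(-11)) - 10467*(-1/3878) = 12455/(-1/11) + 10467/3878 = 12455*(-11) + 10467/3878 = -137005 + 10467/3878 = -531294923/3878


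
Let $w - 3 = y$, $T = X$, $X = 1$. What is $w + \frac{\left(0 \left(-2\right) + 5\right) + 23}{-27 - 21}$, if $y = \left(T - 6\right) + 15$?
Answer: $\frac{149}{12} \approx 12.417$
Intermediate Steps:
$T = 1$
$y = 10$ ($y = \left(1 - 6\right) + 15 = -5 + 15 = 10$)
$w = 13$ ($w = 3 + 10 = 13$)
$w + \frac{\left(0 \left(-2\right) + 5\right) + 23}{-27 - 21} = 13 + \frac{\left(0 \left(-2\right) + 5\right) + 23}{-27 - 21} = 13 + \frac{\left(0 + 5\right) + 23}{-48} = 13 + \left(5 + 23\right) \left(- \frac{1}{48}\right) = 13 + 28 \left(- \frac{1}{48}\right) = 13 - \frac{7}{12} = \frac{149}{12}$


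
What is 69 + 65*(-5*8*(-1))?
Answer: 2669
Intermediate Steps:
69 + 65*(-5*8*(-1)) = 69 + 65*(-40*(-1)) = 69 + 65*40 = 69 + 2600 = 2669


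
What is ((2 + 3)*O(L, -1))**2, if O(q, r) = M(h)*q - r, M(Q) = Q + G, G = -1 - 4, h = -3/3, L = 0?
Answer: 25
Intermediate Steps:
h = -1 (h = -3*1/3 = -1)
G = -5
M(Q) = -5 + Q (M(Q) = Q - 5 = -5 + Q)
O(q, r) = -r - 6*q (O(q, r) = (-5 - 1)*q - r = -6*q - r = -r - 6*q)
((2 + 3)*O(L, -1))**2 = ((2 + 3)*(-1*(-1) - 6*0))**2 = (5*(1 + 0))**2 = (5*1)**2 = 5**2 = 25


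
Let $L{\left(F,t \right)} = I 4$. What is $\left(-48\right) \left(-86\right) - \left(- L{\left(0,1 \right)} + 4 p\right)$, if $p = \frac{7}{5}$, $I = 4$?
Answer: $\frac{20692}{5} \approx 4138.4$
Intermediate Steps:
$L{\left(F,t \right)} = 16$ ($L{\left(F,t \right)} = 4 \cdot 4 = 16$)
$p = \frac{7}{5}$ ($p = 7 \cdot \frac{1}{5} = \frac{7}{5} \approx 1.4$)
$\left(-48\right) \left(-86\right) - \left(- L{\left(0,1 \right)} + 4 p\right) = \left(-48\right) \left(-86\right) + \left(16 - \frac{28}{5}\right) = 4128 + \left(16 - \frac{28}{5}\right) = 4128 + \frac{52}{5} = \frac{20692}{5}$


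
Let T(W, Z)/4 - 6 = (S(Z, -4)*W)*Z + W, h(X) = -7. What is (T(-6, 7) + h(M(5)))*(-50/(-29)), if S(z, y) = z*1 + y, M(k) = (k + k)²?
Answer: -25550/29 ≈ -881.03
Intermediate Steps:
M(k) = 4*k² (M(k) = (2*k)² = 4*k²)
S(z, y) = y + z (S(z, y) = z + y = y + z)
T(W, Z) = 24 + 4*W + 4*W*Z*(-4 + Z) (T(W, Z) = 24 + 4*(((-4 + Z)*W)*Z + W) = 24 + 4*((W*(-4 + Z))*Z + W) = 24 + 4*(W*Z*(-4 + Z) + W) = 24 + 4*(W + W*Z*(-4 + Z)) = 24 + (4*W + 4*W*Z*(-4 + Z)) = 24 + 4*W + 4*W*Z*(-4 + Z))
(T(-6, 7) + h(M(5)))*(-50/(-29)) = ((24 + 4*(-6) + 4*(-6)*7*(-4 + 7)) - 7)*(-50/(-29)) = ((24 - 24 + 4*(-6)*7*3) - 7)*(-50*(-1/29)) = ((24 - 24 - 504) - 7)*(50/29) = (-504 - 7)*(50/29) = -511*50/29 = -25550/29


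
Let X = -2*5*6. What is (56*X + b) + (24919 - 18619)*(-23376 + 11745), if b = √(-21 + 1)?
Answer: -73278660 + 2*I*√5 ≈ -7.3279e+7 + 4.4721*I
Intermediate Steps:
b = 2*I*√5 (b = √(-20) = 2*I*√5 ≈ 4.4721*I)
X = -60 (X = -10*6 = -60)
(56*X + b) + (24919 - 18619)*(-23376 + 11745) = (56*(-60) + 2*I*√5) + (24919 - 18619)*(-23376 + 11745) = (-3360 + 2*I*√5) + 6300*(-11631) = (-3360 + 2*I*√5) - 73275300 = -73278660 + 2*I*√5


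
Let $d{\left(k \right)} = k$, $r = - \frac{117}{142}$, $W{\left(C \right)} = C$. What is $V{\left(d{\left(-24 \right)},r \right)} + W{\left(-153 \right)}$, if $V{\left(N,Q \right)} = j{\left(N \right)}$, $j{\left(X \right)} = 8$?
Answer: $-145$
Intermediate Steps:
$r = - \frac{117}{142}$ ($r = \left(-117\right) \frac{1}{142} = - \frac{117}{142} \approx -0.82394$)
$V{\left(N,Q \right)} = 8$
$V{\left(d{\left(-24 \right)},r \right)} + W{\left(-153 \right)} = 8 - 153 = -145$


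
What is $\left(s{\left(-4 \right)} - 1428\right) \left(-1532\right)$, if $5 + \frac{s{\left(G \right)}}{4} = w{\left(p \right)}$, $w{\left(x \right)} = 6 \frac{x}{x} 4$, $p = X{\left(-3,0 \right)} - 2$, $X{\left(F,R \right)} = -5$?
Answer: $2071264$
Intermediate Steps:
$p = -7$ ($p = -5 - 2 = -7$)
$w{\left(x \right)} = 24$ ($w{\left(x \right)} = 6 \cdot 1 \cdot 4 = 6 \cdot 4 = 24$)
$s{\left(G \right)} = 76$ ($s{\left(G \right)} = -20 + 4 \cdot 24 = -20 + 96 = 76$)
$\left(s{\left(-4 \right)} - 1428\right) \left(-1532\right) = \left(76 - 1428\right) \left(-1532\right) = \left(-1352\right) \left(-1532\right) = 2071264$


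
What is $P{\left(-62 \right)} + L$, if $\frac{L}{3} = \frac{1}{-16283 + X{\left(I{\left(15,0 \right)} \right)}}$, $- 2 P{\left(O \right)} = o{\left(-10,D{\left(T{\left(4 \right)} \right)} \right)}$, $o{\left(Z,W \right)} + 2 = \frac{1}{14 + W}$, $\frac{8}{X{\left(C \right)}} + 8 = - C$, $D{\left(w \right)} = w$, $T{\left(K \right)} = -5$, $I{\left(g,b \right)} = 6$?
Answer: $\frac{215263}{227970} \approx 0.94426$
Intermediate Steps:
$X{\left(C \right)} = \frac{8}{-8 - C}$
$o{\left(Z,W \right)} = -2 + \frac{1}{14 + W}$
$P{\left(O \right)} = \frac{17}{18}$ ($P{\left(O \right)} = - \frac{\frac{1}{14 - 5} \left(-27 - -10\right)}{2} = - \frac{\frac{1}{9} \left(-27 + 10\right)}{2} = - \frac{\frac{1}{9} \left(-17\right)}{2} = \left(- \frac{1}{2}\right) \left(- \frac{17}{9}\right) = \frac{17}{18}$)
$L = - \frac{7}{37995}$ ($L = \frac{3}{-16283 - \frac{8}{8 + 6}} = \frac{3}{-16283 - \frac{8}{14}} = \frac{3}{-16283 - \frac{4}{7}} = \frac{3}{- \frac{113985}{7}} = 3 \left(- \frac{7}{113985}\right) = - \frac{7}{37995} \approx -0.00018423$)
$P{\left(-62 \right)} + L = \frac{17}{18} - \frac{7}{37995} = \frac{215263}{227970}$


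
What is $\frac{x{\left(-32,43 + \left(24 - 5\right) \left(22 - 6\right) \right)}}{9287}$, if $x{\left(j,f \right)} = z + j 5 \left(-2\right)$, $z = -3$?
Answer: $\frac{317}{9287} \approx 0.034134$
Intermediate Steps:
$x{\left(j,f \right)} = -3 - 10 j$ ($x{\left(j,f \right)} = -3 + j 5 \left(-2\right) = -3 + j \left(-10\right) = -3 - 10 j$)
$\frac{x{\left(-32,43 + \left(24 - 5\right) \left(22 - 6\right) \right)}}{9287} = \frac{-3 - -320}{9287} = \left(-3 + 320\right) \frac{1}{9287} = 317 \cdot \frac{1}{9287} = \frac{317}{9287}$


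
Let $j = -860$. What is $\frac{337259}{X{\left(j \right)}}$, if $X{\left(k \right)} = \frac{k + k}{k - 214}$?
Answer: $\frac{181108083}{860} \approx 2.1059 \cdot 10^{5}$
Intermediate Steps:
$X{\left(k \right)} = \frac{2 k}{-214 + k}$
$\frac{337259}{X{\left(j \right)}} = \frac{337259}{2 \left(-860\right) \frac{1}{-214 - 860}} = \frac{337259}{2 \left(-860\right) \frac{1}{-1074}} = \frac{337259}{2 \left(-860\right) \left(- \frac{1}{1074}\right)} = \frac{337259}{\frac{860}{537}} = 337259 \cdot \frac{537}{860} = \frac{181108083}{860}$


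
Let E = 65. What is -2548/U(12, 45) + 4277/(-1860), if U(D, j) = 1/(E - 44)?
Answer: -99529157/1860 ≈ -53510.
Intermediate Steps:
U(D, j) = 1/21 (U(D, j) = 1/(65 - 44) = 1/21)
-2548/U(12, 45) + 4277/(-1860) = -2548/1/21 + 4277/(-1860) = -2548*21 + 4277*(-1/1860) = -53508 - 4277/1860 = -99529157/1860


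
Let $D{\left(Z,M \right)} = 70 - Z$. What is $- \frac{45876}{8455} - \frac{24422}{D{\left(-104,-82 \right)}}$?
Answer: $- \frac{107235217}{735585} \approx -145.78$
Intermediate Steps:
$- \frac{45876}{8455} - \frac{24422}{D{\left(-104,-82 \right)}} = - \frac{45876}{8455} - \frac{24422}{70 - -104} = \left(-45876\right) \frac{1}{8455} - \frac{24422}{70 + 104} = - \frac{45876}{8455} - \frac{24422}{174} = - \frac{45876}{8455} - \frac{12211}{87} = - \frac{107235217}{735585}$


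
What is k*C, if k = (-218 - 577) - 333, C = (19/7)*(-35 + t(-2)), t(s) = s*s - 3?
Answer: 728688/7 ≈ 1.0410e+5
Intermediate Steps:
t(s) = -3 + s² (t(s) = s² - 3 = -3 + s²)
C = -646/7 (C = (19/7)*(-35 + (-3 + (-2)²)) = (19*(⅐))*(-35 + (-3 + 4)) = 19*(-35 + 1)/7 = (19/7)*(-34) = -646/7 ≈ -92.286)
k = -1128 (k = -795 - 333 = -1128)
k*C = -1128*(-646/7) = 728688/7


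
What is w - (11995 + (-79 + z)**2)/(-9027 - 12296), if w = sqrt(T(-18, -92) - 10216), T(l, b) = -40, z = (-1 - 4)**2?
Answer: 14911/21323 + 4*I*sqrt(641) ≈ 0.69929 + 101.27*I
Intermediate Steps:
z = 25 (z = (-5)**2 = 25)
w = 4*I*sqrt(641) (w = sqrt(-40 - 10216) = sqrt(-10256) = 4*I*sqrt(641) ≈ 101.27*I)
w - (11995 + (-79 + z)**2)/(-9027 - 12296) = 4*I*sqrt(641) - (11995 + (-79 + 25)**2)/(-9027 - 12296) = 4*I*sqrt(641) - (11995 + (-54)**2)/(-21323) = 4*I*sqrt(641) - (11995 + 2916)*(-1)/21323 = 4*I*sqrt(641) - 14911*(-1)/21323 = 4*I*sqrt(641) - 1*(-14911/21323) = 4*I*sqrt(641) + 14911/21323 = 14911/21323 + 4*I*sqrt(641)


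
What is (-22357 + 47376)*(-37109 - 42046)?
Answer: -1980378945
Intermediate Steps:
(-22357 + 47376)*(-37109 - 42046) = 25019*(-79155) = -1980378945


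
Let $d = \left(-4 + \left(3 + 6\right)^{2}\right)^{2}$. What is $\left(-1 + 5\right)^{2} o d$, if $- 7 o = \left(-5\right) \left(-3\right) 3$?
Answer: $-609840$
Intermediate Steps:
$o = - \frac{45}{7}$ ($o = - \frac{\left(-5\right) \left(-3\right) 3}{7} = - \frac{15 \cdot 3}{7} = \left(- \frac{1}{7}\right) 45 = - \frac{45}{7} \approx -6.4286$)
$d = 5929$ ($d = \left(-4 + 9^{2}\right)^{2} = \left(-4 + 81\right)^{2} = 77^{2} = 5929$)
$\left(-1 + 5\right)^{2} o d = \left(-1 + 5\right)^{2} \left(- \frac{45}{7}\right) 5929 = 4^{2} \left(- \frac{45}{7}\right) 5929 = 16 \left(- \frac{45}{7}\right) 5929 = \left(- \frac{720}{7}\right) 5929 = -609840$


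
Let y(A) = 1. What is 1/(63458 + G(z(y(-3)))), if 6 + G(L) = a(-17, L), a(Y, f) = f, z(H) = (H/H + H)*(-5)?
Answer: 1/63442 ≈ 1.5762e-5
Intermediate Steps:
z(H) = -5 - 5*H (z(H) = (1 + H)*(-5) = -5 - 5*H)
G(L) = -6 + L
1/(63458 + G(z(y(-3)))) = 1/(63458 + (-6 + (-5 - 5*1))) = 1/(63458 + (-6 + (-5 - 5))) = 1/(63458 + (-6 - 10)) = 1/(63458 - 16) = 1/63442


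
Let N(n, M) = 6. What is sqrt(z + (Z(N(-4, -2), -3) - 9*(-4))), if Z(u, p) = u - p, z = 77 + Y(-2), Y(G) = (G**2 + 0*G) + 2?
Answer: 8*sqrt(2) ≈ 11.314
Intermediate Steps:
Y(G) = 2 + G**2 (Y(G) = (G**2 + 0) + 2 = G**2 + 2 = 2 + G**2)
z = 83 (z = 77 + (2 + (-2)**2) = 77 + (2 + 4) = 77 + 6 = 83)
sqrt(z + (Z(N(-4, -2), -3) - 9*(-4))) = sqrt(83 + ((6 - 1*(-3)) - 9*(-4))) = sqrt(83 + ((6 + 3) + 36)) = sqrt(83 + (9 + 36)) = sqrt(83 + 45) = sqrt(128) = 8*sqrt(2)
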